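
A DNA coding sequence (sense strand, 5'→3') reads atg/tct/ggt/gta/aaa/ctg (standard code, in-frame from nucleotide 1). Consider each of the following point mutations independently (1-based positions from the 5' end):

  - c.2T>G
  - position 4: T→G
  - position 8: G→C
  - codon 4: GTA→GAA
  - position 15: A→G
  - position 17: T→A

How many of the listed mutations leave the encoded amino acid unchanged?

Codon 1: ATG (Met) → AGG (Arg) — missense.
Codon 2: TCT (Ser) → GCT (Ala) — missense.
Codon 3: GGT (Gly) → GCT (Ala) — missense.
Codon 4: GTA (Val) → GAA (Glu) — missense.
Codon 5: AAA (Lys) → AAG (Lys) — synonymous.
Codon 6: CTG (Leu) → CAG (Gln) — missense.
Synonymous: 1 of 6.

1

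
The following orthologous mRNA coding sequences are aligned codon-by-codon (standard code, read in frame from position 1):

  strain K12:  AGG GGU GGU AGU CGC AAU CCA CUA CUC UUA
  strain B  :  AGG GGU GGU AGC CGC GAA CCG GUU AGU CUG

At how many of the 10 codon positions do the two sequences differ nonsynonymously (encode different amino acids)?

Codon 1: AGG Arg / AGG Arg — identical.
Codon 2: GGU Gly / GGU Gly — identical.
Codon 3: GGU Gly / GGU Gly — identical.
Codon 4: AGU Ser / AGC Ser — synonymous.
Codon 5: CGC Arg / CGC Arg — identical.
Codon 6: AAU Asn / GAA Glu — nonsynonymous.
Codon 7: CCA Pro / CCG Pro — synonymous.
Codon 8: CUA Leu / GUU Val — nonsynonymous.
Codon 9: CUC Leu / AGU Ser — nonsynonymous.
Codon 10: UUA Leu / CUG Leu — synonymous.
Nonsynonymous differences: 3.

3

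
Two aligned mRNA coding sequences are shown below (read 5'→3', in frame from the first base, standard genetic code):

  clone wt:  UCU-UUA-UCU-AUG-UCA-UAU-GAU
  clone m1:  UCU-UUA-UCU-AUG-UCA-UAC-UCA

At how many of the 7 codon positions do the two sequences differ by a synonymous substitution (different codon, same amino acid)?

1

Codon 1: UCU Ser / UCU Ser — identical.
Codon 2: UUA Leu / UUA Leu — identical.
Codon 3: UCU Ser / UCU Ser — identical.
Codon 4: AUG Met / AUG Met — identical.
Codon 5: UCA Ser / UCA Ser — identical.
Codon 6: UAU Tyr / UAC Tyr — synonymous.
Codon 7: GAU Asp / UCA Ser — nonsynonymous.
Synonymous differences: 1.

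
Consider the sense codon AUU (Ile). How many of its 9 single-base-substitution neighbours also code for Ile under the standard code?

Position 1: none → 0 synonymous.
Position 2: none → 0 synonymous.
Position 3: AUC, AUA → 2 synonymous.
Total: 0 + 0 + 2 = 2.

2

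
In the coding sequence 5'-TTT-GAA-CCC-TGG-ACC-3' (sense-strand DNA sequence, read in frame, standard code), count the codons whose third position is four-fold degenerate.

2

Codon 1 TTT (Phe): third position 2-fold.
Codon 2 GAA (Glu): third position 2-fold.
Codon 3 CCC (Pro): third position 4-fold.
Codon 4 TGG (Trp): third position 1-fold.
Codon 5 ACC (Thr): third position 4-fold.
Four-fold degenerate third positions: 2.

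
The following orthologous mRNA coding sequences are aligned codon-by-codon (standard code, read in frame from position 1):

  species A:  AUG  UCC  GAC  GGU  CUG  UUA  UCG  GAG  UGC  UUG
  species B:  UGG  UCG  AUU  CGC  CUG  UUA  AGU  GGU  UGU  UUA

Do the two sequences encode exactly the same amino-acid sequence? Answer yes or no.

no

Codon 1: AUG Met / UGG Trp — nonsynonymous.
Codon 2: UCC Ser / UCG Ser — synonymous.
Codon 3: GAC Asp / AUU Ile — nonsynonymous.
Codon 4: GGU Gly / CGC Arg — nonsynonymous.
Codon 5: CUG Leu / CUG Leu — identical.
Codon 6: UUA Leu / UUA Leu — identical.
Codon 7: UCG Ser / AGU Ser — synonymous.
Codon 8: GAG Glu / GGU Gly — nonsynonymous.
Codon 9: UGC Cys / UGU Cys — synonymous.
Codon 10: UUG Leu / UUA Leu — synonymous.
Nonsynonymous differences: 4 → different protein.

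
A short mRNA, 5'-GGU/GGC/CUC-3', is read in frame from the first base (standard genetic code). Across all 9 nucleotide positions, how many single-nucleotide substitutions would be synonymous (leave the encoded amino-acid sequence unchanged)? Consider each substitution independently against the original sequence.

Codon 1 (GGU, Gly): 3 synonymous substitutions.
Codon 2 (GGC, Gly): 3 synonymous substitutions.
Codon 3 (CUC, Leu): 3 synonymous substitutions.
Total: 3 + 3 + 3 = 9.

9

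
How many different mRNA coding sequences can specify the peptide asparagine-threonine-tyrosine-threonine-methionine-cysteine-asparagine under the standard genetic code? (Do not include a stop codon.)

Asn: 2 codons.
Thr: 4 codons.
Tyr: 2 codons.
Thr: 4 codons.
Met: 1 codon.
Cys: 2 codons.
Asn: 2 codons.
2 × 4 × 2 × 4 × 1 × 2 × 2 = 256.

256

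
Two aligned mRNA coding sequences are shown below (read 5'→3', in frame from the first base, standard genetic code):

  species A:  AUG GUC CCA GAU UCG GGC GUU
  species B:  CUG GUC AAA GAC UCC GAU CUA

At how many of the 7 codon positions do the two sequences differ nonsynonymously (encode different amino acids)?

Codon 1: AUG Met / CUG Leu — nonsynonymous.
Codon 2: GUC Val / GUC Val — identical.
Codon 3: CCA Pro / AAA Lys — nonsynonymous.
Codon 4: GAU Asp / GAC Asp — synonymous.
Codon 5: UCG Ser / UCC Ser — synonymous.
Codon 6: GGC Gly / GAU Asp — nonsynonymous.
Codon 7: GUU Val / CUA Leu — nonsynonymous.
Nonsynonymous differences: 4.

4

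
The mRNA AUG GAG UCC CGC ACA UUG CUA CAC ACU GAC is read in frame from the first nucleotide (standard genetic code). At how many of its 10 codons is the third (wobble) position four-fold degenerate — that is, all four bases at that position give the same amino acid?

5

Codon 1 AUG (Met): third position 1-fold.
Codon 2 GAG (Glu): third position 2-fold.
Codon 3 UCC (Ser): third position 4-fold.
Codon 4 CGC (Arg): third position 4-fold.
Codon 5 ACA (Thr): third position 4-fold.
Codon 6 UUG (Leu): third position 2-fold.
Codon 7 CUA (Leu): third position 4-fold.
Codon 8 CAC (His): third position 2-fold.
Codon 9 ACU (Thr): third position 4-fold.
Codon 10 GAC (Asp): third position 2-fold.
Four-fold degenerate third positions: 5.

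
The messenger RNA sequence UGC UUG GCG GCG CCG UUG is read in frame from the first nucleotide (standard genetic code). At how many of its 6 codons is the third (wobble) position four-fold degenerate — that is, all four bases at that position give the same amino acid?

Codon 1 UGC (Cys): third position 2-fold.
Codon 2 UUG (Leu): third position 2-fold.
Codon 3 GCG (Ala): third position 4-fold.
Codon 4 GCG (Ala): third position 4-fold.
Codon 5 CCG (Pro): third position 4-fold.
Codon 6 UUG (Leu): third position 2-fold.
Four-fold degenerate third positions: 3.

3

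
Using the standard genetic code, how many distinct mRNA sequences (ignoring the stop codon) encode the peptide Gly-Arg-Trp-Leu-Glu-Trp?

288

Gly: 4 codons.
Arg: 6 codons.
Trp: 1 codon.
Leu: 6 codons.
Glu: 2 codons.
Trp: 1 codon.
4 × 6 × 1 × 6 × 2 × 1 = 288.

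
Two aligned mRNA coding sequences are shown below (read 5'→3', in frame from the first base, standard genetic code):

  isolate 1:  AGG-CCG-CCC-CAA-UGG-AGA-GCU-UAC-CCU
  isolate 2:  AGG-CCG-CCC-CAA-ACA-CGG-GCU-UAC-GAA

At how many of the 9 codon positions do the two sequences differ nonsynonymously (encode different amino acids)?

Codon 1: AGG Arg / AGG Arg — identical.
Codon 2: CCG Pro / CCG Pro — identical.
Codon 3: CCC Pro / CCC Pro — identical.
Codon 4: CAA Gln / CAA Gln — identical.
Codon 5: UGG Trp / ACA Thr — nonsynonymous.
Codon 6: AGA Arg / CGG Arg — synonymous.
Codon 7: GCU Ala / GCU Ala — identical.
Codon 8: UAC Tyr / UAC Tyr — identical.
Codon 9: CCU Pro / GAA Glu — nonsynonymous.
Nonsynonymous differences: 2.

2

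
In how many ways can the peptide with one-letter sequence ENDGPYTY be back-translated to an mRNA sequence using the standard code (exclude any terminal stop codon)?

Glu: 2 codons.
Asn: 2 codons.
Asp: 2 codons.
Gly: 4 codons.
Pro: 4 codons.
Tyr: 2 codons.
Thr: 4 codons.
Tyr: 2 codons.
2 × 2 × 2 × 4 × 4 × 2 × 4 × 2 = 2048.

2048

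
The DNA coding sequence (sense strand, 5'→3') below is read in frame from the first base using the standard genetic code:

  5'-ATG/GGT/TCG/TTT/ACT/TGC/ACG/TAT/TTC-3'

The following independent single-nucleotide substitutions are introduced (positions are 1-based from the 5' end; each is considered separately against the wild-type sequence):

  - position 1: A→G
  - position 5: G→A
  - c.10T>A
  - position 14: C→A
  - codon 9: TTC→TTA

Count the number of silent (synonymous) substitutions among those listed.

0

Codon 1: ATG (Met) → GTG (Val) — missense.
Codon 2: GGT (Gly) → GAT (Asp) — missense.
Codon 4: TTT (Phe) → ATT (Ile) — missense.
Codon 5: ACT (Thr) → AAT (Asn) — missense.
Codon 9: TTC (Phe) → TTA (Leu) — missense.
Synonymous: 0 of 5.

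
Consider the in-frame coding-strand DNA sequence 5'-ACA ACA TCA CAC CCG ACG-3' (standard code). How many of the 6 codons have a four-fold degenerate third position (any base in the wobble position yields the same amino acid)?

5

Codon 1 ACA (Thr): third position 4-fold.
Codon 2 ACA (Thr): third position 4-fold.
Codon 3 TCA (Ser): third position 4-fold.
Codon 4 CAC (His): third position 2-fold.
Codon 5 CCG (Pro): third position 4-fold.
Codon 6 ACG (Thr): third position 4-fold.
Four-fold degenerate third positions: 5.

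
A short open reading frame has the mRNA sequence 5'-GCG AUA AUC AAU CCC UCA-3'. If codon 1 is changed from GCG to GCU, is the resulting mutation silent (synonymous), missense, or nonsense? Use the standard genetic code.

Position 3 falls in codon 1: GCG → Ala.
After the substitution the codon is GCU → Ala.
Both encode Ala, so the change is synonymous.

silent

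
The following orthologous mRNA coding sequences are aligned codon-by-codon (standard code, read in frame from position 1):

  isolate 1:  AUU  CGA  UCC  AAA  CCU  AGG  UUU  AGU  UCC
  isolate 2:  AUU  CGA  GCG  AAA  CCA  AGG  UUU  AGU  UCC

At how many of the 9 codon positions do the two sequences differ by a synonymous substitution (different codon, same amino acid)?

1

Codon 1: AUU Ile / AUU Ile — identical.
Codon 2: CGA Arg / CGA Arg — identical.
Codon 3: UCC Ser / GCG Ala — nonsynonymous.
Codon 4: AAA Lys / AAA Lys — identical.
Codon 5: CCU Pro / CCA Pro — synonymous.
Codon 6: AGG Arg / AGG Arg — identical.
Codon 7: UUU Phe / UUU Phe — identical.
Codon 8: AGU Ser / AGU Ser — identical.
Codon 9: UCC Ser / UCC Ser — identical.
Synonymous differences: 1.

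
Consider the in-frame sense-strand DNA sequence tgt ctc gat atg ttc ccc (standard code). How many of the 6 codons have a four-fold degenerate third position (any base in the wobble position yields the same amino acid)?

Codon 1 TGT (Cys): third position 2-fold.
Codon 2 CTC (Leu): third position 4-fold.
Codon 3 GAT (Asp): third position 2-fold.
Codon 4 ATG (Met): third position 1-fold.
Codon 5 TTC (Phe): third position 2-fold.
Codon 6 CCC (Pro): third position 4-fold.
Four-fold degenerate third positions: 2.

2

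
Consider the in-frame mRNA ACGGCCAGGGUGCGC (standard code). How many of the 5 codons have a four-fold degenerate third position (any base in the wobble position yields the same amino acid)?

Codon 1 ACG (Thr): third position 4-fold.
Codon 2 GCC (Ala): third position 4-fold.
Codon 3 AGG (Arg): third position 2-fold.
Codon 4 GUG (Val): third position 4-fold.
Codon 5 CGC (Arg): third position 4-fold.
Four-fold degenerate third positions: 4.

4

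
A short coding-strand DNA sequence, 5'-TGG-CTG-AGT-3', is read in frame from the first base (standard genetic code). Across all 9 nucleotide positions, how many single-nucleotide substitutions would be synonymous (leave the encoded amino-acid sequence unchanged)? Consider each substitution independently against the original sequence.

Codon 1 (TGG, Trp): 0 synonymous substitutions.
Codon 2 (CTG, Leu): 4 synonymous substitutions.
Codon 3 (AGT, Ser): 1 synonymous substitution.
Total: 0 + 4 + 1 = 5.

5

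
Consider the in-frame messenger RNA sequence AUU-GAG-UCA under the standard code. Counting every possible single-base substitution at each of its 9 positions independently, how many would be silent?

6

Codon 1 (AUU, Ile): 2 synonymous substitutions.
Codon 2 (GAG, Glu): 1 synonymous substitution.
Codon 3 (UCA, Ser): 3 synonymous substitutions.
Total: 2 + 1 + 3 = 6.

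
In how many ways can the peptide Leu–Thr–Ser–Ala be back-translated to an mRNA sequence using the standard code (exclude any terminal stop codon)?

Leu: 6 codons.
Thr: 4 codons.
Ser: 6 codons.
Ala: 4 codons.
6 × 4 × 6 × 4 = 576.

576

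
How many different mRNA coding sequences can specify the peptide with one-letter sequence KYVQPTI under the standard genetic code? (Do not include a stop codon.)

1536

Lys: 2 codons.
Tyr: 2 codons.
Val: 4 codons.
Gln: 2 codons.
Pro: 4 codons.
Thr: 4 codons.
Ile: 3 codons.
2 × 2 × 4 × 2 × 4 × 4 × 3 = 1536.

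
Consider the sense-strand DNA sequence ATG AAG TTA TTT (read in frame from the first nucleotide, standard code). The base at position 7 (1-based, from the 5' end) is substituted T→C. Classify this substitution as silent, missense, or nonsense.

silent

Position 7 falls in codon 3: TTA → Leu.
After the substitution the codon is CTA → Leu.
Both encode Leu, so the change is synonymous.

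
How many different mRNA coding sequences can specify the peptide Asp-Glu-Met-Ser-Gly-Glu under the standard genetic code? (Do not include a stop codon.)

192

Asp: 2 codons.
Glu: 2 codons.
Met: 1 codon.
Ser: 6 codons.
Gly: 4 codons.
Glu: 2 codons.
2 × 2 × 1 × 6 × 4 × 2 = 192.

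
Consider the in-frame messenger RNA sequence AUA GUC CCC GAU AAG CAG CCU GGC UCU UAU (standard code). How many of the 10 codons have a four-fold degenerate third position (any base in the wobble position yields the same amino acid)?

Codon 1 AUA (Ile): third position 3-fold.
Codon 2 GUC (Val): third position 4-fold.
Codon 3 CCC (Pro): third position 4-fold.
Codon 4 GAU (Asp): third position 2-fold.
Codon 5 AAG (Lys): third position 2-fold.
Codon 6 CAG (Gln): third position 2-fold.
Codon 7 CCU (Pro): third position 4-fold.
Codon 8 GGC (Gly): third position 4-fold.
Codon 9 UCU (Ser): third position 4-fold.
Codon 10 UAU (Tyr): third position 2-fold.
Four-fold degenerate third positions: 5.

5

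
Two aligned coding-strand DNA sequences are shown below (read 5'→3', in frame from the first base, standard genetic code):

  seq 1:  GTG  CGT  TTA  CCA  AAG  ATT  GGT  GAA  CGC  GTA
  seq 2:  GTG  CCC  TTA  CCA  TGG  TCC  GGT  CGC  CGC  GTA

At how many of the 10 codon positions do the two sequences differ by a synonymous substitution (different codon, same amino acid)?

Codon 1: GTG Val / GTG Val — identical.
Codon 2: CGT Arg / CCC Pro — nonsynonymous.
Codon 3: TTA Leu / TTA Leu — identical.
Codon 4: CCA Pro / CCA Pro — identical.
Codon 5: AAG Lys / TGG Trp — nonsynonymous.
Codon 6: ATT Ile / TCC Ser — nonsynonymous.
Codon 7: GGT Gly / GGT Gly — identical.
Codon 8: GAA Glu / CGC Arg — nonsynonymous.
Codon 9: CGC Arg / CGC Arg — identical.
Codon 10: GTA Val / GTA Val — identical.
Synonymous differences: 0.

0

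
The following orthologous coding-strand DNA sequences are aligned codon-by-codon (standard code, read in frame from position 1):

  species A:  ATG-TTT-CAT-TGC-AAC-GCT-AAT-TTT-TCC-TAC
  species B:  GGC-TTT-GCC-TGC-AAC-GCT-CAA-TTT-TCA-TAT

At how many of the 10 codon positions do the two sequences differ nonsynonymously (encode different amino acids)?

3

Codon 1: ATG Met / GGC Gly — nonsynonymous.
Codon 2: TTT Phe / TTT Phe — identical.
Codon 3: CAT His / GCC Ala — nonsynonymous.
Codon 4: TGC Cys / TGC Cys — identical.
Codon 5: AAC Asn / AAC Asn — identical.
Codon 6: GCT Ala / GCT Ala — identical.
Codon 7: AAT Asn / CAA Gln — nonsynonymous.
Codon 8: TTT Phe / TTT Phe — identical.
Codon 9: TCC Ser / TCA Ser — synonymous.
Codon 10: TAC Tyr / TAT Tyr — synonymous.
Nonsynonymous differences: 3.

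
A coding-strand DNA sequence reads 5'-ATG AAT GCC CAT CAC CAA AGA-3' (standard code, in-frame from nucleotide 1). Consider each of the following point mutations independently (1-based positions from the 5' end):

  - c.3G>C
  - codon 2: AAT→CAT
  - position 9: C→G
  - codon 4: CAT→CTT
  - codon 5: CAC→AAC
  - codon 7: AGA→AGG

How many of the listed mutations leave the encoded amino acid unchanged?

2

Codon 1: ATG (Met) → ATC (Ile) — missense.
Codon 2: AAT (Asn) → CAT (His) — missense.
Codon 3: GCC (Ala) → GCG (Ala) — synonymous.
Codon 4: CAT (His) → CTT (Leu) — missense.
Codon 5: CAC (His) → AAC (Asn) — missense.
Codon 7: AGA (Arg) → AGG (Arg) — synonymous.
Synonymous: 2 of 6.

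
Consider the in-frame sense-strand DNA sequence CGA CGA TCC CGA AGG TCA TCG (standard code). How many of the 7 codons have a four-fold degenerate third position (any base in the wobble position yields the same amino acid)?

Codon 1 CGA (Arg): third position 4-fold.
Codon 2 CGA (Arg): third position 4-fold.
Codon 3 TCC (Ser): third position 4-fold.
Codon 4 CGA (Arg): third position 4-fold.
Codon 5 AGG (Arg): third position 2-fold.
Codon 6 TCA (Ser): third position 4-fold.
Codon 7 TCG (Ser): third position 4-fold.
Four-fold degenerate third positions: 6.

6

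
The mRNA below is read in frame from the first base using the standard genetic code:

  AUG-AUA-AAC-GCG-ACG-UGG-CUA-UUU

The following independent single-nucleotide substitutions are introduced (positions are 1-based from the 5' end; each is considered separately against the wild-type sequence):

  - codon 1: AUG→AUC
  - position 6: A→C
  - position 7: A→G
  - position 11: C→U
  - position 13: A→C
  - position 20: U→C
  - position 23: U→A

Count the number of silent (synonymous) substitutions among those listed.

1

Codon 1: AUG (Met) → AUC (Ile) — missense.
Codon 2: AUA (Ile) → AUC (Ile) — synonymous.
Codon 3: AAC (Asn) → GAC (Asp) — missense.
Codon 4: GCG (Ala) → GUG (Val) — missense.
Codon 5: ACG (Thr) → CCG (Pro) — missense.
Codon 7: CUA (Leu) → CCA (Pro) — missense.
Codon 8: UUU (Phe) → UAU (Tyr) — missense.
Synonymous: 1 of 7.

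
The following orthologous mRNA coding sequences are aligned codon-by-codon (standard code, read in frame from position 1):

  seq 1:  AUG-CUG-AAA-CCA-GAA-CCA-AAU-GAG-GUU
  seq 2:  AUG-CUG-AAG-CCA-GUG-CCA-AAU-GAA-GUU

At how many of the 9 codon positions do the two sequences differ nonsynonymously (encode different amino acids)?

1

Codon 1: AUG Met / AUG Met — identical.
Codon 2: CUG Leu / CUG Leu — identical.
Codon 3: AAA Lys / AAG Lys — synonymous.
Codon 4: CCA Pro / CCA Pro — identical.
Codon 5: GAA Glu / GUG Val — nonsynonymous.
Codon 6: CCA Pro / CCA Pro — identical.
Codon 7: AAU Asn / AAU Asn — identical.
Codon 8: GAG Glu / GAA Glu — synonymous.
Codon 9: GUU Val / GUU Val — identical.
Nonsynonymous differences: 1.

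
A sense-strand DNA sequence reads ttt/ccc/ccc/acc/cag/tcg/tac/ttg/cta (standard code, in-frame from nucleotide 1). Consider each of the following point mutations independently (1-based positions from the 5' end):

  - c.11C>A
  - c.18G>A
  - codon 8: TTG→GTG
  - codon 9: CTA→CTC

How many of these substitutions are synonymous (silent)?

2

Codon 4: ACC (Thr) → AAC (Asn) — missense.
Codon 6: TCG (Ser) → TCA (Ser) — synonymous.
Codon 8: TTG (Leu) → GTG (Val) — missense.
Codon 9: CTA (Leu) → CTC (Leu) — synonymous.
Synonymous: 2 of 4.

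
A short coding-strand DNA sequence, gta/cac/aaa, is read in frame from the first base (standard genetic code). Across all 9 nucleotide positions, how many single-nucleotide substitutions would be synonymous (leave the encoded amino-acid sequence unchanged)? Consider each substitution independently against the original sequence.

Codon 1 (GTA, Val): 3 synonymous substitutions.
Codon 2 (CAC, His): 1 synonymous substitution.
Codon 3 (AAA, Lys): 1 synonymous substitution.
Total: 3 + 1 + 1 = 5.

5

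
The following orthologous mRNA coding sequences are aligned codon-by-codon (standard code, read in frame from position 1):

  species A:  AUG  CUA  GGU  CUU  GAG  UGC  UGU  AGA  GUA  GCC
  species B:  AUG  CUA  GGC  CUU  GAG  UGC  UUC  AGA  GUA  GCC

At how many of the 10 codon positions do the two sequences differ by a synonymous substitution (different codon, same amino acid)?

1

Codon 1: AUG Met / AUG Met — identical.
Codon 2: CUA Leu / CUA Leu — identical.
Codon 3: GGU Gly / GGC Gly — synonymous.
Codon 4: CUU Leu / CUU Leu — identical.
Codon 5: GAG Glu / GAG Glu — identical.
Codon 6: UGC Cys / UGC Cys — identical.
Codon 7: UGU Cys / UUC Phe — nonsynonymous.
Codon 8: AGA Arg / AGA Arg — identical.
Codon 9: GUA Val / GUA Val — identical.
Codon 10: GCC Ala / GCC Ala — identical.
Synonymous differences: 1.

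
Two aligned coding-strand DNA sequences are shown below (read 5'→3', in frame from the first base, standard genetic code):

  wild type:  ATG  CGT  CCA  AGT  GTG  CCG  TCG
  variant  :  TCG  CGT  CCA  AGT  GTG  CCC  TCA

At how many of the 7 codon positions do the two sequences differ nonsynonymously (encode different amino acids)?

Codon 1: ATG Met / TCG Ser — nonsynonymous.
Codon 2: CGT Arg / CGT Arg — identical.
Codon 3: CCA Pro / CCA Pro — identical.
Codon 4: AGT Ser / AGT Ser — identical.
Codon 5: GTG Val / GTG Val — identical.
Codon 6: CCG Pro / CCC Pro — synonymous.
Codon 7: TCG Ser / TCA Ser — synonymous.
Nonsynonymous differences: 1.

1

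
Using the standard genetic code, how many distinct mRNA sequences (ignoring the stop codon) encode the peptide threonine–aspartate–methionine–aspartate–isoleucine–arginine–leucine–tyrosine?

3456

Thr: 4 codons.
Asp: 2 codons.
Met: 1 codon.
Asp: 2 codons.
Ile: 3 codons.
Arg: 6 codons.
Leu: 6 codons.
Tyr: 2 codons.
4 × 2 × 1 × 2 × 3 × 6 × 6 × 2 = 3456.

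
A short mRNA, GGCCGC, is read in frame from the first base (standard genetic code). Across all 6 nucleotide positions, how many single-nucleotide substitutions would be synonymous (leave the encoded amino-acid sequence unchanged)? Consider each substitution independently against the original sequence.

Codon 1 (GGC, Gly): 3 synonymous substitutions.
Codon 2 (CGC, Arg): 3 synonymous substitutions.
Total: 3 + 3 = 6.

6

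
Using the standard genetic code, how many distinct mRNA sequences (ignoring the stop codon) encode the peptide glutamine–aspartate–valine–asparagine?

32

Gln: 2 codons.
Asp: 2 codons.
Val: 4 codons.
Asn: 2 codons.
2 × 2 × 4 × 2 = 32.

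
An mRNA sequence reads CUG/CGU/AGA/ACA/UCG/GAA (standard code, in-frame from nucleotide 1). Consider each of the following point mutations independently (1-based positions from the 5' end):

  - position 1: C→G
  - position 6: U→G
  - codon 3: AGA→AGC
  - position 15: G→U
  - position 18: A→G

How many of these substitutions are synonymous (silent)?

3

Codon 1: CUG (Leu) → GUG (Val) — missense.
Codon 2: CGU (Arg) → CGG (Arg) — synonymous.
Codon 3: AGA (Arg) → AGC (Ser) — missense.
Codon 5: UCG (Ser) → UCU (Ser) — synonymous.
Codon 6: GAA (Glu) → GAG (Glu) — synonymous.
Synonymous: 3 of 5.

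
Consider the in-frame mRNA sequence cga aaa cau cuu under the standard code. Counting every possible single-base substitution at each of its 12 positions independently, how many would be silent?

9

Codon 1 (CGA, Arg): 4 synonymous substitutions.
Codon 2 (AAA, Lys): 1 synonymous substitution.
Codon 3 (CAU, His): 1 synonymous substitution.
Codon 4 (CUU, Leu): 3 synonymous substitutions.
Total: 4 + 1 + 1 + 3 = 9.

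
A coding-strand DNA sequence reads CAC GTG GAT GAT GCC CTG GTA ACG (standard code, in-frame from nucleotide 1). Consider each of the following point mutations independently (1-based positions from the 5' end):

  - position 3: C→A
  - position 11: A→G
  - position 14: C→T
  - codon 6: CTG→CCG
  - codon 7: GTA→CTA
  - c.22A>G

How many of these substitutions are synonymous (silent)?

0

Codon 1: CAC (His) → CAA (Gln) — missense.
Codon 4: GAT (Asp) → GGT (Gly) — missense.
Codon 5: GCC (Ala) → GTC (Val) — missense.
Codon 6: CTG (Leu) → CCG (Pro) — missense.
Codon 7: GTA (Val) → CTA (Leu) — missense.
Codon 8: ACG (Thr) → GCG (Ala) — missense.
Synonymous: 0 of 6.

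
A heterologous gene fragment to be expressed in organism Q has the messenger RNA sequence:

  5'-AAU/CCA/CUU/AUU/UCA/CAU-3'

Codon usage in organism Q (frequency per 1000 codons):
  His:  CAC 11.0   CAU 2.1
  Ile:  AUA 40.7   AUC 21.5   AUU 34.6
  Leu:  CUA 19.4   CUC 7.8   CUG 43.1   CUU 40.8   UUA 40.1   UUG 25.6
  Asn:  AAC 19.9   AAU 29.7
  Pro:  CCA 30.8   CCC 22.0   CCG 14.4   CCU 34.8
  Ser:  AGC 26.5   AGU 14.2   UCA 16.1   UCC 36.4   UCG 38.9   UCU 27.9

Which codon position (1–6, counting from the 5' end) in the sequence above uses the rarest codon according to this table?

6

Codon 1 AAU (Asn): 29.7 per 1000.
Codon 2 CCA (Pro): 30.8 per 1000.
Codon 3 CUU (Leu): 40.8 per 1000.
Codon 4 AUU (Ile): 34.6 per 1000.
Codon 5 UCA (Ser): 16.1 per 1000.
Codon 6 CAU (His): 2.1 per 1000.
Lowest frequency is 2.1 at codon 6.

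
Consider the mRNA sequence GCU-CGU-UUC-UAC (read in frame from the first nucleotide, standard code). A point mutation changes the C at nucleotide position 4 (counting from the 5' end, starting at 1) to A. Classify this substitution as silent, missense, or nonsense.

missense

Position 4 falls in codon 2: CGU → Arg.
After the substitution the codon is AGU → Ser.
Arg ≠ Ser, so this is a missense mutation.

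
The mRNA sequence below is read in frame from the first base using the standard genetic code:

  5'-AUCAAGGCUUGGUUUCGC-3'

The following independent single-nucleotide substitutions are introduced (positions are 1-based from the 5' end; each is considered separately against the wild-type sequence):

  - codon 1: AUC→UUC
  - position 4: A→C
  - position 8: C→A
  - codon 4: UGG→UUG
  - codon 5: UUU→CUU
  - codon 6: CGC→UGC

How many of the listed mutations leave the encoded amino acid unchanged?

Codon 1: AUC (Ile) → UUC (Phe) — missense.
Codon 2: AAG (Lys) → CAG (Gln) — missense.
Codon 3: GCU (Ala) → GAU (Asp) — missense.
Codon 4: UGG (Trp) → UUG (Leu) — missense.
Codon 5: UUU (Phe) → CUU (Leu) — missense.
Codon 6: CGC (Arg) → UGC (Cys) — missense.
Synonymous: 0 of 6.

0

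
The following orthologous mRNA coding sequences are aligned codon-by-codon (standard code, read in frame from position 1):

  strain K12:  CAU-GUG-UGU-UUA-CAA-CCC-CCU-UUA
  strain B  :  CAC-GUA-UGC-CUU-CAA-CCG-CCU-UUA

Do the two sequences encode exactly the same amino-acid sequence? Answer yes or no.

yes

Codon 1: CAU His / CAC His — synonymous.
Codon 2: GUG Val / GUA Val — synonymous.
Codon 3: UGU Cys / UGC Cys — synonymous.
Codon 4: UUA Leu / CUU Leu — synonymous.
Codon 5: CAA Gln / CAA Gln — identical.
Codon 6: CCC Pro / CCG Pro — synonymous.
Codon 7: CCU Pro / CCU Pro — identical.
Codon 8: UUA Leu / UUA Leu — identical.
Nonsynonymous differences: 0 → same protein.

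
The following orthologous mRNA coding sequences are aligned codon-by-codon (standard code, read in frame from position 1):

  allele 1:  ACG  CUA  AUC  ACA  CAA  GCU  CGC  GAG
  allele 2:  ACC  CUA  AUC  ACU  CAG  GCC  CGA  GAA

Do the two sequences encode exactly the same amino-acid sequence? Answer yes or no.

yes

Codon 1: ACG Thr / ACC Thr — synonymous.
Codon 2: CUA Leu / CUA Leu — identical.
Codon 3: AUC Ile / AUC Ile — identical.
Codon 4: ACA Thr / ACU Thr — synonymous.
Codon 5: CAA Gln / CAG Gln — synonymous.
Codon 6: GCU Ala / GCC Ala — synonymous.
Codon 7: CGC Arg / CGA Arg — synonymous.
Codon 8: GAG Glu / GAA Glu — synonymous.
Nonsynonymous differences: 0 → same protein.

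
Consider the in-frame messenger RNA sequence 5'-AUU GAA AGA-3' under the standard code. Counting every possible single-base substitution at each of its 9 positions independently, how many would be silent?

Codon 1 (AUU, Ile): 2 synonymous substitutions.
Codon 2 (GAA, Glu): 1 synonymous substitution.
Codon 3 (AGA, Arg): 2 synonymous substitutions.
Total: 2 + 1 + 2 = 5.

5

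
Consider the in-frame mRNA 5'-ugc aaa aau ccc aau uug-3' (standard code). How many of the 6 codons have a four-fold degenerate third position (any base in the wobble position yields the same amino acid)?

1

Codon 1 UGC (Cys): third position 2-fold.
Codon 2 AAA (Lys): third position 2-fold.
Codon 3 AAU (Asn): third position 2-fold.
Codon 4 CCC (Pro): third position 4-fold.
Codon 5 AAU (Asn): third position 2-fold.
Codon 6 UUG (Leu): third position 2-fold.
Four-fold degenerate third positions: 1.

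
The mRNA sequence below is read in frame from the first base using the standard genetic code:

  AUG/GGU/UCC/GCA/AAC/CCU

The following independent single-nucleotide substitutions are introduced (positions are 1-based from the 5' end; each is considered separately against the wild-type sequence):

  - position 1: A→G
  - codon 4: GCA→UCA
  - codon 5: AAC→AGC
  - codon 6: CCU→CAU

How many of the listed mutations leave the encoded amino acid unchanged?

0

Codon 1: AUG (Met) → GUG (Val) — missense.
Codon 4: GCA (Ala) → UCA (Ser) — missense.
Codon 5: AAC (Asn) → AGC (Ser) — missense.
Codon 6: CCU (Pro) → CAU (His) — missense.
Synonymous: 0 of 4.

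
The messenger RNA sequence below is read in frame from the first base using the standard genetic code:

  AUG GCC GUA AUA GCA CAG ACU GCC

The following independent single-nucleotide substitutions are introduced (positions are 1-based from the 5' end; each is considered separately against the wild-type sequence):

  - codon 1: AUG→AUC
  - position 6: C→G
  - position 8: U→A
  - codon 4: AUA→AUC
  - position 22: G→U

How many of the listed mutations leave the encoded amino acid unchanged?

2

Codon 1: AUG (Met) → AUC (Ile) — missense.
Codon 2: GCC (Ala) → GCG (Ala) — synonymous.
Codon 3: GUA (Val) → GAA (Glu) — missense.
Codon 4: AUA (Ile) → AUC (Ile) — synonymous.
Codon 8: GCC (Ala) → UCC (Ser) — missense.
Synonymous: 2 of 5.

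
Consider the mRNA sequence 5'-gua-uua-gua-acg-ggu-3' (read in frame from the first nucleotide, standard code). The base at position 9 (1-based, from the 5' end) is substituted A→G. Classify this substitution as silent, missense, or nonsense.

silent

Position 9 falls in codon 3: GUA → Val.
After the substitution the codon is GUG → Val.
Both encode Val, so the change is synonymous.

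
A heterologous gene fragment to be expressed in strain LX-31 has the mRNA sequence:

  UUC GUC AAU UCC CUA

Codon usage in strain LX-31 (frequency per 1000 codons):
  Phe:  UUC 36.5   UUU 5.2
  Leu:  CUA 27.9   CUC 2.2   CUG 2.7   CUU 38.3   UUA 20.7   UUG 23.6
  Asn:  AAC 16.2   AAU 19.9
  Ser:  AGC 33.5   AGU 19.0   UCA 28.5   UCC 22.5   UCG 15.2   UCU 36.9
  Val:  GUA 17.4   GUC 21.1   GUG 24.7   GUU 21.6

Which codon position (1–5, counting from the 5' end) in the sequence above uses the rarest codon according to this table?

Codon 1 UUC (Phe): 36.5 per 1000.
Codon 2 GUC (Val): 21.1 per 1000.
Codon 3 AAU (Asn): 19.9 per 1000.
Codon 4 UCC (Ser): 22.5 per 1000.
Codon 5 CUA (Leu): 27.9 per 1000.
Lowest frequency is 19.9 at codon 3.

3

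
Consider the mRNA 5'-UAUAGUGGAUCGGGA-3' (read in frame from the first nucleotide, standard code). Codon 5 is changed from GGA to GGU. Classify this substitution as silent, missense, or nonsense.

Position 15 falls in codon 5: GGA → Gly.
After the substitution the codon is GGU → Gly.
Both encode Gly, so the change is synonymous.

silent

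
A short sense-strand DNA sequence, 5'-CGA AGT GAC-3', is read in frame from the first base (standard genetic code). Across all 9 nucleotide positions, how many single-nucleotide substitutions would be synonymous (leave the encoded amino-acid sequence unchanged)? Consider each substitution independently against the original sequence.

Codon 1 (CGA, Arg): 4 synonymous substitutions.
Codon 2 (AGT, Ser): 1 synonymous substitution.
Codon 3 (GAC, Asp): 1 synonymous substitution.
Total: 4 + 1 + 1 = 6.

6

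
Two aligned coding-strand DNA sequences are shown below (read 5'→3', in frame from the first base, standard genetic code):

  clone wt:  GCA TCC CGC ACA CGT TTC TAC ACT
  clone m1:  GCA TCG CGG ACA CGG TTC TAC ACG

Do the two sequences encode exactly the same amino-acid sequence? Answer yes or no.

yes

Codon 1: GCA Ala / GCA Ala — identical.
Codon 2: TCC Ser / TCG Ser — synonymous.
Codon 3: CGC Arg / CGG Arg — synonymous.
Codon 4: ACA Thr / ACA Thr — identical.
Codon 5: CGT Arg / CGG Arg — synonymous.
Codon 6: TTC Phe / TTC Phe — identical.
Codon 7: TAC Tyr / TAC Tyr — identical.
Codon 8: ACT Thr / ACG Thr — synonymous.
Nonsynonymous differences: 0 → same protein.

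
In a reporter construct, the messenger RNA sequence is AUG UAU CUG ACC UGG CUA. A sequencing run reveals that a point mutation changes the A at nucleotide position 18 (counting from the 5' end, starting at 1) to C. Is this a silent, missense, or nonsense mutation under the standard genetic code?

Position 18 falls in codon 6: CUA → Leu.
After the substitution the codon is CUC → Leu.
Both encode Leu, so the change is synonymous.

silent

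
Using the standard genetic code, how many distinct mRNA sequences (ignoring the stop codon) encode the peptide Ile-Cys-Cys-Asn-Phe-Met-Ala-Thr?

Ile: 3 codons.
Cys: 2 codons.
Cys: 2 codons.
Asn: 2 codons.
Phe: 2 codons.
Met: 1 codon.
Ala: 4 codons.
Thr: 4 codons.
3 × 2 × 2 × 2 × 2 × 1 × 4 × 4 = 768.

768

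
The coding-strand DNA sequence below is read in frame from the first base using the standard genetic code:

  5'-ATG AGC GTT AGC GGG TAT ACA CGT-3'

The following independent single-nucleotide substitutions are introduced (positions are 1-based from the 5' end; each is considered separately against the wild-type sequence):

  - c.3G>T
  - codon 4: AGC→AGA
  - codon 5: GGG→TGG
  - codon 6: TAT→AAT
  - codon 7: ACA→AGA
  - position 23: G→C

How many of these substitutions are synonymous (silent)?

0

Codon 1: ATG (Met) → ATT (Ile) — missense.
Codon 4: AGC (Ser) → AGA (Arg) — missense.
Codon 5: GGG (Gly) → TGG (Trp) — missense.
Codon 6: TAT (Tyr) → AAT (Asn) — missense.
Codon 7: ACA (Thr) → AGA (Arg) — missense.
Codon 8: CGT (Arg) → CCT (Pro) — missense.
Synonymous: 0 of 6.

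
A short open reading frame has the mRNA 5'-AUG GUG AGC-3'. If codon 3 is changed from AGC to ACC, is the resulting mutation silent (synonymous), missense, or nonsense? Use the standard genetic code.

Position 8 falls in codon 3: AGC → Ser.
After the substitution the codon is ACC → Thr.
Ser ≠ Thr, so this is a missense mutation.

missense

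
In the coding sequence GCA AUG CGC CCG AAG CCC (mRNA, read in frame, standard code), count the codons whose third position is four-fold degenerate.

4

Codon 1 GCA (Ala): third position 4-fold.
Codon 2 AUG (Met): third position 1-fold.
Codon 3 CGC (Arg): third position 4-fold.
Codon 4 CCG (Pro): third position 4-fold.
Codon 5 AAG (Lys): third position 2-fold.
Codon 6 CCC (Pro): third position 4-fold.
Four-fold degenerate third positions: 4.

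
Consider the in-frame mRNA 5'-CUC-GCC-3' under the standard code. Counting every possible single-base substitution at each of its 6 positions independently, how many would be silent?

6

Codon 1 (CUC, Leu): 3 synonymous substitutions.
Codon 2 (GCC, Ala): 3 synonymous substitutions.
Total: 3 + 3 = 6.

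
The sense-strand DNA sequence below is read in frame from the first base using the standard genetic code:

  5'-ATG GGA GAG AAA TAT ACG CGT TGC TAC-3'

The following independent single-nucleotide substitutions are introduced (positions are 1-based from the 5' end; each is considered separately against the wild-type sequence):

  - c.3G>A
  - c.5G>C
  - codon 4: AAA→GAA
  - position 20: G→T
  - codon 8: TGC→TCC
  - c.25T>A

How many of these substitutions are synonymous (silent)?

0

Codon 1: ATG (Met) → ATA (Ile) — missense.
Codon 2: GGA (Gly) → GCA (Ala) — missense.
Codon 4: AAA (Lys) → GAA (Glu) — missense.
Codon 7: CGT (Arg) → CTT (Leu) — missense.
Codon 8: TGC (Cys) → TCC (Ser) — missense.
Codon 9: TAC (Tyr) → AAC (Asn) — missense.
Synonymous: 0 of 6.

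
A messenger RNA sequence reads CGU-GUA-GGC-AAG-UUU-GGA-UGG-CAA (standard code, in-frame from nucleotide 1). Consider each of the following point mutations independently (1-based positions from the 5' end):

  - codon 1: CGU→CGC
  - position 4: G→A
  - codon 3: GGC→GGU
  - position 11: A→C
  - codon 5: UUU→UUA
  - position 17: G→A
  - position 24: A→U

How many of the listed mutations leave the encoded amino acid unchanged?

2

Codon 1: CGU (Arg) → CGC (Arg) — synonymous.
Codon 2: GUA (Val) → AUA (Ile) — missense.
Codon 3: GGC (Gly) → GGU (Gly) — synonymous.
Codon 4: AAG (Lys) → ACG (Thr) — missense.
Codon 5: UUU (Phe) → UUA (Leu) — missense.
Codon 6: GGA (Gly) → GAA (Glu) — missense.
Codon 8: CAA (Gln) → CAU (His) — missense.
Synonymous: 2 of 7.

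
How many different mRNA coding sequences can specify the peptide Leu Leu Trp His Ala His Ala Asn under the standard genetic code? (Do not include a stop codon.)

Leu: 6 codons.
Leu: 6 codons.
Trp: 1 codon.
His: 2 codons.
Ala: 4 codons.
His: 2 codons.
Ala: 4 codons.
Asn: 2 codons.
6 × 6 × 1 × 2 × 4 × 2 × 4 × 2 = 4608.

4608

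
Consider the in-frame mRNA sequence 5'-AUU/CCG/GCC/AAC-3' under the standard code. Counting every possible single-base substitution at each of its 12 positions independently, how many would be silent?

9

Codon 1 (AUU, Ile): 2 synonymous substitutions.
Codon 2 (CCG, Pro): 3 synonymous substitutions.
Codon 3 (GCC, Ala): 3 synonymous substitutions.
Codon 4 (AAC, Asn): 1 synonymous substitution.
Total: 2 + 3 + 3 + 1 = 9.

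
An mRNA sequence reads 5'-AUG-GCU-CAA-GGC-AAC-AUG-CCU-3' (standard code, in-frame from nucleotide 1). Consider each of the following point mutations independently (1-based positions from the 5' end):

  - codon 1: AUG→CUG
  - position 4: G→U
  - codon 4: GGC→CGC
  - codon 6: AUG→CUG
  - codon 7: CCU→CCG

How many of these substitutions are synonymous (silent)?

1

Codon 1: AUG (Met) → CUG (Leu) — missense.
Codon 2: GCU (Ala) → UCU (Ser) — missense.
Codon 4: GGC (Gly) → CGC (Arg) — missense.
Codon 6: AUG (Met) → CUG (Leu) — missense.
Codon 7: CCU (Pro) → CCG (Pro) — synonymous.
Synonymous: 1 of 5.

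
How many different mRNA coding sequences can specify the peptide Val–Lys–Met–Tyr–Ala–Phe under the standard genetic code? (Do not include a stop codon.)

128

Val: 4 codons.
Lys: 2 codons.
Met: 1 codon.
Tyr: 2 codons.
Ala: 4 codons.
Phe: 2 codons.
4 × 2 × 1 × 2 × 4 × 2 = 128.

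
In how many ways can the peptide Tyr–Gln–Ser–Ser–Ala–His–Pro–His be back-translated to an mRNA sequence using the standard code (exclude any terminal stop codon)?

9216

Tyr: 2 codons.
Gln: 2 codons.
Ser: 6 codons.
Ser: 6 codons.
Ala: 4 codons.
His: 2 codons.
Pro: 4 codons.
His: 2 codons.
2 × 2 × 6 × 6 × 4 × 2 × 4 × 2 = 9216.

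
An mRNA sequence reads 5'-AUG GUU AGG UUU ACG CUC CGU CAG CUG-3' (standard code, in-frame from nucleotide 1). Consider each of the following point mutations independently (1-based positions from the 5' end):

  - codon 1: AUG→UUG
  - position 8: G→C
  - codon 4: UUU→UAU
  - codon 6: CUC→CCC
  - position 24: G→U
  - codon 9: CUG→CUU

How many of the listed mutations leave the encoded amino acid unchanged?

Codon 1: AUG (Met) → UUG (Leu) — missense.
Codon 3: AGG (Arg) → ACG (Thr) — missense.
Codon 4: UUU (Phe) → UAU (Tyr) — missense.
Codon 6: CUC (Leu) → CCC (Pro) — missense.
Codon 8: CAG (Gln) → CAU (His) — missense.
Codon 9: CUG (Leu) → CUU (Leu) — synonymous.
Synonymous: 1 of 6.

1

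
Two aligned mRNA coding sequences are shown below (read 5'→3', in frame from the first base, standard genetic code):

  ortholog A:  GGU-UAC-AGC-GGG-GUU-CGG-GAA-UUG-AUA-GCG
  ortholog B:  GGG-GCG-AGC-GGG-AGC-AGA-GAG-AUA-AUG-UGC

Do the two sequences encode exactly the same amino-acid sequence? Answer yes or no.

Codon 1: GGU Gly / GGG Gly — synonymous.
Codon 2: UAC Tyr / GCG Ala — nonsynonymous.
Codon 3: AGC Ser / AGC Ser — identical.
Codon 4: GGG Gly / GGG Gly — identical.
Codon 5: GUU Val / AGC Ser — nonsynonymous.
Codon 6: CGG Arg / AGA Arg — synonymous.
Codon 7: GAA Glu / GAG Glu — synonymous.
Codon 8: UUG Leu / AUA Ile — nonsynonymous.
Codon 9: AUA Ile / AUG Met — nonsynonymous.
Codon 10: GCG Ala / UGC Cys — nonsynonymous.
Nonsynonymous differences: 5 → different protein.

no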